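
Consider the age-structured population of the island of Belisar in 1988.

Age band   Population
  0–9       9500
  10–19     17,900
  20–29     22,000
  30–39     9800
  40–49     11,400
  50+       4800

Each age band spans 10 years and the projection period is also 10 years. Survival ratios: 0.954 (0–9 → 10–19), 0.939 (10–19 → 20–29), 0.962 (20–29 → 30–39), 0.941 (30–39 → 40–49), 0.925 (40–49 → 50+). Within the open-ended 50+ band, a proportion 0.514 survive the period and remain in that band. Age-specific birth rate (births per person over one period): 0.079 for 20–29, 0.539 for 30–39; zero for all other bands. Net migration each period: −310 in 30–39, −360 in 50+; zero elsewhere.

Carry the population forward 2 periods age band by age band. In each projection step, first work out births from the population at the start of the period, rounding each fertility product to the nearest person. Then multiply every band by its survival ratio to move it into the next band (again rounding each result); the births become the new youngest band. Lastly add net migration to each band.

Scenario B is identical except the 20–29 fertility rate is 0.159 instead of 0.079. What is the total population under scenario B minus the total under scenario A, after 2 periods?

3023

Call the groups 1 to 6, youngest first.
Period 1.
Births: 22000 * 0.079 = 1738, 9800 * 0.539 = 5282 → 7020
Group 2: 9500 * 0.954 = 9063
Group 3: 17900 * 0.939 = 16808
Group 4: 22000 * 0.962 = 21164
Group 5: 9800 * 0.941 = 9222
Group 6: 11400 * 0.925 + 4800 * 0.514 = 10545 + 2467 = 13012
Net migration: Group 4 − 310 → 20854; Group 6 − 360 → 12652
End of period: [7020, 9063, 16808, 20854, 9222, 12652]
Period 2.
Births: 16808 * 0.079 = 1328, 20854 * 0.539 = 11240 → 12568
Group 2: 7020 * 0.954 = 6697
Group 3: 9063 * 0.939 = 8510
Group 4: 16808 * 0.962 = 16169
Group 5: 20854 * 0.941 = 19624
Group 6: 9222 * 0.925 + 12652 * 0.514 = 8530 + 6503 = 15033
Net migration: Group 4 − 310 → 15859; Group 6 − 360 → 14673
End of period: [12568, 6697, 8510, 15859, 19624, 14673]
Scenario A total after 2 periods: 77931
Scenario B projection —
Period 1.
Births: 22000 * 0.159 = 3498, 9800 * 0.539 = 5282 → 8780
Group 2: 9500 * 0.954 = 9063
Group 3: 17900 * 0.939 = 16808
Group 4: 22000 * 0.962 = 21164
Group 5: 9800 * 0.941 = 9222
Group 6: 11400 * 0.925 + 4800 * 0.514 = 10545 + 2467 = 13012
Net migration: Group 4 − 310 → 20854; Group 6 − 360 → 12652
End of period: [8780, 9063, 16808, 20854, 9222, 12652]
Period 2.
Births: 16808 * 0.159 = 2672, 20854 * 0.539 = 11240 → 13912
Group 2: 8780 * 0.954 = 8376
Group 3: 9063 * 0.939 = 8510
Group 4: 16808 * 0.962 = 16169
Group 5: 20854 * 0.941 = 19624
Group 6: 9222 * 0.925 + 12652 * 0.514 = 8530 + 6503 = 15033
Net migration: Group 4 − 310 → 15859; Group 6 − 360 → 14673
End of period: [13912, 8376, 8510, 15859, 19624, 14673]
Scenario B total after 2 periods: 80954
Difference B − A = 80954 − 77931 = 3023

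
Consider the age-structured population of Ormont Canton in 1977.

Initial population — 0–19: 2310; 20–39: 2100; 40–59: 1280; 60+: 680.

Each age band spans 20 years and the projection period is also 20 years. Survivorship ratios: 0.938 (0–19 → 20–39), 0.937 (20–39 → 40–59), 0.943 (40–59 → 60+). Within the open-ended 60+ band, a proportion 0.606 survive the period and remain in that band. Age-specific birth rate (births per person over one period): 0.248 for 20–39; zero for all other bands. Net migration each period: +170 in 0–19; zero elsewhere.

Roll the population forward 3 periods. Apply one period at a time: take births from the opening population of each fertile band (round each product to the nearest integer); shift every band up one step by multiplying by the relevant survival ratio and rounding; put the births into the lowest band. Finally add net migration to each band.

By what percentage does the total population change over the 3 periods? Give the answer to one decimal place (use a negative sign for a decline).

Let band 1 be 0–19 through band 4 = 60+.
— Period 1 —
Births: 2100 * 0.248 = 521
Band 2: 2310 * 0.938 = 2167
Band 3: 2100 * 0.937 = 1968
Band 4: 1280 * 0.943 + 680 * 0.606 = 1207 + 412 = 1619
Net migration: Band 1 + 170 → 691
End of period: [691, 2167, 1968, 1619]
— Period 2 —
Births: 2167 * 0.248 = 537
Band 2: 691 * 0.938 = 648
Band 3: 2167 * 0.937 = 2030
Band 4: 1968 * 0.943 + 1619 * 0.606 = 1856 + 981 = 2837
Net migration: Band 1 + 170 → 707
End of period: [707, 648, 2030, 2837]
— Period 3 —
Births: 648 * 0.248 = 161
Band 2: 707 * 0.938 = 663
Band 3: 648 * 0.937 = 607
Band 4: 2030 * 0.943 + 2837 * 0.606 = 1914 + 1719 = 3633
Net migration: Band 1 + 170 → 331
End of period: [331, 663, 607, 3633]
Total: 6370 → 5234; change = -1136; percentage change = -17.8%

-17.8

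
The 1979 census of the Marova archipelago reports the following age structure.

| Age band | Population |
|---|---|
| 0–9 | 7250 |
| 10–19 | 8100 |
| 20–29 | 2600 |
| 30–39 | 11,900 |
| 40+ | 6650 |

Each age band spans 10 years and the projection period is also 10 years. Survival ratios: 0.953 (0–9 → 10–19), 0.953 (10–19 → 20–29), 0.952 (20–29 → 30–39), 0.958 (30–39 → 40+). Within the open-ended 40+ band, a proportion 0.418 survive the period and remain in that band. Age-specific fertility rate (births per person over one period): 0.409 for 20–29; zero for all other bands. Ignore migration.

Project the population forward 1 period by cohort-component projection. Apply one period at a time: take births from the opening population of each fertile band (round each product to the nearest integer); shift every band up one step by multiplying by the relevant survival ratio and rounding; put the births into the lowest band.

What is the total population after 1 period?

32346

Call the bands 1 to 5, youngest first.
After projecting period 1:
Births: 2600 × 0.409 = 1063
Band 2: 7250 × 0.953 = 6909
Band 3: 8100 × 0.953 = 7719
Band 4: 2600 × 0.952 = 2475
Band 5: 11900 × 0.958 + 6650 × 0.418 = 11400 + 2780 = 14180
End of period: [1063, 6909, 7719, 2475, 14180]
Total after period 1: 1063 + 6909 + 7719 + 2475 + 14180 = 32346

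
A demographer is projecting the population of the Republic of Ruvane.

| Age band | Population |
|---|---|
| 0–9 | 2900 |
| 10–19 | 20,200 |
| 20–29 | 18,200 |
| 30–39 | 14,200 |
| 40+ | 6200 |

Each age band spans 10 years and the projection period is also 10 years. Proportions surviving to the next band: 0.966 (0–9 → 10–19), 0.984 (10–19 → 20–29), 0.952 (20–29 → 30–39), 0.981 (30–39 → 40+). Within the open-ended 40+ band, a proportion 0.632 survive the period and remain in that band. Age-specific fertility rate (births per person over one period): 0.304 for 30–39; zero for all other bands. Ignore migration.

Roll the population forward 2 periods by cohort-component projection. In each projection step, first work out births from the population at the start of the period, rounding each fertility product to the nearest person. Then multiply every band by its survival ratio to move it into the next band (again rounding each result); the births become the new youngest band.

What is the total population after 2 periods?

Numbering the bands 1..5 from youngest to oldest:
Period 1.
Births: 14200 × 0.304 = 4317
Band 2: 2900 × 0.966 = 2801
Band 3: 20200 × 0.984 = 19877
Band 4: 18200 × 0.952 = 17326
Band 5: 14200 × 0.981 + 6200 × 0.632 = 13930 + 3918 = 17848
→ [4317, 2801, 19877, 17326, 17848]
Period 2.
Births: 17326 × 0.304 = 5267
Band 2: 4317 × 0.966 = 4170
Band 3: 2801 × 0.984 = 2756
Band 4: 19877 × 0.952 = 18923
Band 5: 17326 × 0.981 + 17848 × 0.632 = 16997 + 11280 = 28277
→ [5267, 4170, 2756, 18923, 28277]
Total after period 2: 5267 + 4170 + 2756 + 18923 + 28277 = 59393

59393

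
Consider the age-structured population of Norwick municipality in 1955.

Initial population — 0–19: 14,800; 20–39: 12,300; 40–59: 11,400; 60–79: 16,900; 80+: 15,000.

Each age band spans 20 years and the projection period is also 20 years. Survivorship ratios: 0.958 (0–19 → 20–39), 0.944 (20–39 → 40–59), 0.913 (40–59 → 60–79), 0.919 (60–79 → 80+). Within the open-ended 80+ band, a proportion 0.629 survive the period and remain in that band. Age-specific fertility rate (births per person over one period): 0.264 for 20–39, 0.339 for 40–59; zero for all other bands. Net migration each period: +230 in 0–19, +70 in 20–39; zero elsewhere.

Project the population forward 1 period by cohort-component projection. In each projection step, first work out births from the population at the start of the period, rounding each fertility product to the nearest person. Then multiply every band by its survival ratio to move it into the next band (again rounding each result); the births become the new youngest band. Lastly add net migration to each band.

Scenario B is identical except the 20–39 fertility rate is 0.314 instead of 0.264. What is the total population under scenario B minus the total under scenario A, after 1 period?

Call the groups 1 to 5, youngest first.
After projecting period 1:
Births: 12300 × 0.264 = 3247 ; 11400 × 0.339 = 3865 → 7112
Group 2: 14800 × 0.958 = 14178
Group 3: 12300 × 0.944 = 11611
Group 4: 11400 × 0.913 = 10408
Group 5: 16900 × 0.919 + 15000 × 0.629 = 15531 + 9435 = 24966
Net migration: Group 1 + 230 → 7342; Group 2 + 70 → 14248
→ [7342, 14248, 11611, 10408, 24966]
Scenario A total after 1 period: 68575
Scenario B projection —
After projecting period 1:
Births: 12300 × 0.314 = 3862 ; 11400 × 0.339 = 3865 → 7727
Group 2: 14800 × 0.958 = 14178
Group 3: 12300 × 0.944 = 11611
Group 4: 11400 × 0.913 = 10408
Group 5: 16900 × 0.919 + 15000 × 0.629 = 15531 + 9435 = 24966
Net migration: Group 1 + 230 → 7957; Group 2 + 70 → 14248
→ [7957, 14248, 11611, 10408, 24966]
Scenario B total after 1 period: 69190
Difference B − A = 69190 − 68575 = 615

615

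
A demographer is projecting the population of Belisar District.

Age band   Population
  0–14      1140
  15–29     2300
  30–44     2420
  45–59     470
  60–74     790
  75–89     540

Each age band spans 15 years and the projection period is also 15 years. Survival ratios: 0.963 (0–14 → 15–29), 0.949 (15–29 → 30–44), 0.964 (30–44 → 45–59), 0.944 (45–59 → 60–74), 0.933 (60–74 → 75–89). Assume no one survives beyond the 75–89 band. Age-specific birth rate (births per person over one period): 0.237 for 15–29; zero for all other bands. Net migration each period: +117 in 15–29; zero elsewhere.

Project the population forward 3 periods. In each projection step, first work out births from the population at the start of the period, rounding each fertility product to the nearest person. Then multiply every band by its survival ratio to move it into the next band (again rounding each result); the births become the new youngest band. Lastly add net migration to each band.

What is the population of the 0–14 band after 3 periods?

After projecting period 1:
Births: 2300 × 0.237 = 545
15–29: 1140 × 0.963 = 1098
30–44: 2300 × 0.949 = 2183
45–59: 2420 × 0.964 = 2333
60–74: 470 × 0.944 = 444
75–89: 790 × 0.933 = 737
Net migration: 15–29 + 117 → 1215
→ [545, 1215, 2183, 2333, 444, 737]
After projecting period 2:
Births: 1215 × 0.237 = 288
15–29: 545 × 0.963 = 525
30–44: 1215 × 0.949 = 1153
45–59: 2183 × 0.964 = 2104
60–74: 2333 × 0.944 = 2202
75–89: 444 × 0.933 = 414
Net migration: 15–29 + 117 → 642
→ [288, 642, 1153, 2104, 2202, 414]
After projecting period 3:
Births: 642 × 0.237 = 152
15–29: 288 × 0.963 = 277
30–44: 642 × 0.949 = 609
45–59: 1153 × 0.964 = 1111
60–74: 2104 × 0.944 = 1986
75–89: 2202 × 0.933 = 2054
Net migration: 15–29 + 117 → 394
→ [152, 394, 609, 1111, 1986, 2054]

152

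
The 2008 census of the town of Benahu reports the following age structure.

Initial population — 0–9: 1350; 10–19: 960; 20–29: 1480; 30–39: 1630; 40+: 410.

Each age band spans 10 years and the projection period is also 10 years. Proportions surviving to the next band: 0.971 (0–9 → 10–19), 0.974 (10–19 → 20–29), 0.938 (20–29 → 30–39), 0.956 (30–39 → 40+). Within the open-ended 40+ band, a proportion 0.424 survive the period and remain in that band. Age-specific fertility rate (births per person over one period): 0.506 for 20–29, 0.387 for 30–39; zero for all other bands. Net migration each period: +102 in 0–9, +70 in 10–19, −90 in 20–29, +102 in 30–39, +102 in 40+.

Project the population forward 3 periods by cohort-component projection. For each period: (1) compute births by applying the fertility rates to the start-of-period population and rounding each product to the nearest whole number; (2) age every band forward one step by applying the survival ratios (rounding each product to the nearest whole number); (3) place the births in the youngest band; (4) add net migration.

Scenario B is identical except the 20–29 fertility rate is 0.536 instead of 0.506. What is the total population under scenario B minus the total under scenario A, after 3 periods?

(Bands numbered youngest = 1 to oldest = 5.)
— Period 1 —
Births: 1480 * 0.506 = 749, 1630 * 0.387 = 631 → 1380
Band 2: 1350 * 0.971 = 1311
Band 3: 960 * 0.974 = 935
Band 4: 1480 * 0.938 = 1388
Band 5: 1630 * 0.956 + 410 * 0.424 = 1558 + 174 = 1732
Net migration: Band 1 + 102 → 1482; Band 2 + 70 → 1381; Band 3 − 90 → 845; Band 4 + 102 → 1490; Band 5 + 102 → 1834
Giving 1482 / 1381 / 845 / 1490 / 1834.
— Period 2 —
Births: 845 * 0.506 = 428, 1490 * 0.387 = 577 → 1005
Band 2: 1482 * 0.971 = 1439
Band 3: 1381 * 0.974 = 1345
Band 4: 845 * 0.938 = 793
Band 5: 1490 * 0.956 + 1834 * 0.424 = 1424 + 778 = 2202
Net migration: Band 1 + 102 → 1107; Band 2 + 70 → 1509; Band 3 − 90 → 1255; Band 4 + 102 → 895; Band 5 + 102 → 2304
Giving 1107 / 1509 / 1255 / 895 / 2304.
— Period 3 —
Births: 1255 * 0.506 = 635, 895 * 0.387 = 346 → 981
Band 2: 1107 * 0.971 = 1075
Band 3: 1509 * 0.974 = 1470
Band 4: 1255 * 0.938 = 1177
Band 5: 895 * 0.956 + 2304 * 0.424 = 856 + 977 = 1833
Net migration: Band 1 + 102 → 1083; Band 2 + 70 → 1145; Band 3 − 90 → 1380; Band 4 + 102 → 1279; Band 5 + 102 → 1935
Giving 1083 / 1145 / 1380 / 1279 / 1935.
Scenario A total after 3 periods: 6822
Scenario B projection —
— Period 1 —
Births: 1480 * 0.536 = 793, 1630 * 0.387 = 631 → 1424
Band 2: 1350 * 0.971 = 1311
Band 3: 960 * 0.974 = 935
Band 4: 1480 * 0.938 = 1388
Band 5: 1630 * 0.956 + 410 * 0.424 = 1558 + 174 = 1732
Net migration: Band 1 + 102 → 1526; Band 2 + 70 → 1381; Band 3 − 90 → 845; Band 4 + 102 → 1490; Band 5 + 102 → 1834
Giving 1526 / 1381 / 845 / 1490 / 1834.
— Period 2 —
Births: 845 * 0.536 = 453, 1490 * 0.387 = 577 → 1030
Band 2: 1526 * 0.971 = 1482
Band 3: 1381 * 0.974 = 1345
Band 4: 845 * 0.938 = 793
Band 5: 1490 * 0.956 + 1834 * 0.424 = 1424 + 778 = 2202
Net migration: Band 1 + 102 → 1132; Band 2 + 70 → 1552; Band 3 − 90 → 1255; Band 4 + 102 → 895; Band 5 + 102 → 2304
Giving 1132 / 1552 / 1255 / 895 / 2304.
— Period 3 —
Births: 1255 * 0.536 = 673, 895 * 0.387 = 346 → 1019
Band 2: 1132 * 0.971 = 1099
Band 3: 1552 * 0.974 = 1512
Band 4: 1255 * 0.938 = 1177
Band 5: 895 * 0.956 + 2304 * 0.424 = 856 + 977 = 1833
Net migration: Band 1 + 102 → 1121; Band 2 + 70 → 1169; Band 3 − 90 → 1422; Band 4 + 102 → 1279; Band 5 + 102 → 1935
Giving 1121 / 1169 / 1422 / 1279 / 1935.
Scenario B total after 3 periods: 6926
Difference B − A = 6926 − 6822 = 104

104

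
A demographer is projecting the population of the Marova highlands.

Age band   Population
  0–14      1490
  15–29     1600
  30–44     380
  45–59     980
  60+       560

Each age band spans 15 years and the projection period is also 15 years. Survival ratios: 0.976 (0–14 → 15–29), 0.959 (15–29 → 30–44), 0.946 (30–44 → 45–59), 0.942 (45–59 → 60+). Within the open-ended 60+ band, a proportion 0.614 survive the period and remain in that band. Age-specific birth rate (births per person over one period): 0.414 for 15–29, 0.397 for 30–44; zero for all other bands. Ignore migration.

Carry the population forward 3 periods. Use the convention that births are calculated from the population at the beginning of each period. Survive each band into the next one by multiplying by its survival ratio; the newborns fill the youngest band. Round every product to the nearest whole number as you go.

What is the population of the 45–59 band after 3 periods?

1319

Let group 1 be 0–14 through group 5 = 60+.
Period 1.
Births: 1600 × 0.414 = 662  |  380 × 0.397 = 151 → 813
Group 2: 1490 × 0.976 = 1454
Group 3: 1600 × 0.959 = 1534
Group 4: 380 × 0.946 = 359
Group 5: 980 × 0.942 + 560 × 0.614 = 923 + 344 = 1267
Population now: 0–14=813, 15–29=1454, 30–44=1534, 45–59=359, 60+=1267
Period 2.
Births: 1454 × 0.414 = 602  |  1534 × 0.397 = 609 → 1211
Group 2: 813 × 0.976 = 793
Group 3: 1454 × 0.959 = 1394
Group 4: 1534 × 0.946 = 1451
Group 5: 359 × 0.942 + 1267 × 0.614 = 338 + 778 = 1116
Population now: 0–14=1211, 15–29=793, 30–44=1394, 45–59=1451, 60+=1116
Period 3.
Births: 793 × 0.414 = 328  |  1394 × 0.397 = 553 → 881
Group 2: 1211 × 0.976 = 1182
Group 3: 793 × 0.959 = 760
Group 4: 1394 × 0.946 = 1319
Group 5: 1451 × 0.942 + 1116 × 0.614 = 1367 + 685 = 2052
Population now: 0–14=881, 15–29=1182, 30–44=760, 45–59=1319, 60+=2052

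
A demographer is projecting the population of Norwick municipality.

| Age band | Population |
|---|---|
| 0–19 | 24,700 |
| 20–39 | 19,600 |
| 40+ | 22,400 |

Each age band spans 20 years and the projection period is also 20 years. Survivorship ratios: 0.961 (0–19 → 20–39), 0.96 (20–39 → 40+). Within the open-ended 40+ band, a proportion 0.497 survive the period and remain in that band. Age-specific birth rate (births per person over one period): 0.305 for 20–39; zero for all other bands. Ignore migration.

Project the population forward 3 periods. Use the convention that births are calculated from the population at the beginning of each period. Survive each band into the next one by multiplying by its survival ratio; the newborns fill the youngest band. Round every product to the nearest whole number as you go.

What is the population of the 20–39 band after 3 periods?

6958

Numbering the groups 1..3 from youngest to oldest:
— Period 1 —
Births: 19600 × 0.305 = 5978
Group 2: 24700 × 0.961 = 23737
Group 3: 19600 × 0.96 + 22400 × 0.497 = 18816 + 11133 = 29949
Population now: 0–19=5978, 20–39=23737, 40+=29949
— Period 2 —
Births: 23737 × 0.305 = 7240
Group 2: 5978 × 0.961 = 5745
Group 3: 23737 × 0.96 + 29949 × 0.497 = 22788 + 14885 = 37673
Population now: 0–19=7240, 20–39=5745, 40+=37673
— Period 3 —
Births: 5745 × 0.305 = 1752
Group 2: 7240 × 0.961 = 6958
Group 3: 5745 × 0.96 + 37673 × 0.497 = 5515 + 18723 = 24238
Population now: 0–19=1752, 20–39=6958, 40+=24238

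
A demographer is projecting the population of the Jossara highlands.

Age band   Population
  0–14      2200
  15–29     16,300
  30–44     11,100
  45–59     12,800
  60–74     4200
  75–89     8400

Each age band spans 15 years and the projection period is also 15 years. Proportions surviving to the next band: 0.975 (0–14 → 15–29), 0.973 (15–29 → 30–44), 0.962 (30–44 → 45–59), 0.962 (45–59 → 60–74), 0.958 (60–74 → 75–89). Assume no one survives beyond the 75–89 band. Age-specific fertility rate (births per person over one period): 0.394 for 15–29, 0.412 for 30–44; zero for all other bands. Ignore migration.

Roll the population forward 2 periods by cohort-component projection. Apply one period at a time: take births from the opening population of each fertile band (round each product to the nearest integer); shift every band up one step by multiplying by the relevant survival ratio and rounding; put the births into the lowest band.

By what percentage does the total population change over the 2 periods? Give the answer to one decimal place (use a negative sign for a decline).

(Groups numbered youngest = 1 to oldest = 6.)
— Period 1 —
Births: 16300 × 0.394 = 6422, 11100 × 0.412 = 4573 → total 10995
Group 2: 2200 × 0.975 = 2145
Group 3: 16300 × 0.973 = 15860
Group 4: 11100 × 0.962 = 10678
Group 5: 12800 × 0.962 = 12314
Group 6: 4200 × 0.958 = 4024
End of period: [10995, 2145, 15860, 10678, 12314, 4024]
— Period 2 —
Births: 2145 × 0.394 = 845, 15860 × 0.412 = 6534 → total 7379
Group 2: 10995 × 0.975 = 10720
Group 3: 2145 × 0.973 = 2087
Group 4: 15860 × 0.962 = 15257
Group 5: 10678 × 0.962 = 10272
Group 6: 12314 × 0.958 = 11797
End of period: [7379, 10720, 2087, 15257, 10272, 11797]
Total: 55000 → 57512; change = 2512; percentage change = 4.6%

4.6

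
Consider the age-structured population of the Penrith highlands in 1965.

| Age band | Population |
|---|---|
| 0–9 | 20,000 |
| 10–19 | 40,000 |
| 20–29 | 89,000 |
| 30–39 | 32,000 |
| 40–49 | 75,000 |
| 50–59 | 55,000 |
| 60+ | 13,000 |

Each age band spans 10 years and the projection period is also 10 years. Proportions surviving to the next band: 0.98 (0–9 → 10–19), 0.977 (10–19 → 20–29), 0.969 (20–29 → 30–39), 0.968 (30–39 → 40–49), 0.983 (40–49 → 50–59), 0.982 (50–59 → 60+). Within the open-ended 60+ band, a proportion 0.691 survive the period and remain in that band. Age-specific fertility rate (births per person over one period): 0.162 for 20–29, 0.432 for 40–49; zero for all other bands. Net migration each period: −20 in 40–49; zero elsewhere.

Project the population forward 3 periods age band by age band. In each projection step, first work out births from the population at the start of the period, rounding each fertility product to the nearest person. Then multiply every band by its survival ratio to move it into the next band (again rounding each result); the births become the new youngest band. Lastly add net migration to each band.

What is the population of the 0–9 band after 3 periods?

Numbering the bands 1..7 from youngest to oldest:
Period 1:
Births: 89000 × 0.162 = 14418  |  75000 × 0.432 = 32400 → 46818
Band 2: 20000 × 0.98 = 19600
Band 3: 40000 × 0.977 = 39080
Band 4: 89000 × 0.969 = 86241
Band 5: 32000 × 0.968 = 30976
Band 6: 75000 × 0.983 = 73725
Band 7: 55000 × 0.982 + 13000 × 0.691 = 54010 + 8983 = 62993
Net migration: Band 5 − 20 → 30956
End of period: [46818, 19600, 39080, 86241, 30956, 73725, 62993]
Period 2:
Births: 39080 × 0.162 = 6331  |  30956 × 0.432 = 13373 → 19704
Band 2: 46818 × 0.98 = 45882
Band 3: 19600 × 0.977 = 19149
Band 4: 39080 × 0.969 = 37869
Band 5: 86241 × 0.968 = 83481
Band 6: 30956 × 0.983 = 30430
Band 7: 73725 × 0.982 + 62993 × 0.691 = 72398 + 43528 = 115926
Net migration: Band 5 − 20 → 83461
End of period: [19704, 45882, 19149, 37869, 83461, 30430, 115926]
Period 3:
Births: 19149 × 0.162 = 3102  |  83461 × 0.432 = 36055 → 39157
Band 2: 19704 × 0.98 = 19310
Band 3: 45882 × 0.977 = 44827
Band 4: 19149 × 0.969 = 18555
Band 5: 37869 × 0.968 = 36657
Band 6: 83461 × 0.983 = 82042
Band 7: 30430 × 0.982 + 115926 × 0.691 = 29882 + 80105 = 109987
Net migration: Band 5 − 20 → 36637
End of period: [39157, 19310, 44827, 18555, 36637, 82042, 109987]

39157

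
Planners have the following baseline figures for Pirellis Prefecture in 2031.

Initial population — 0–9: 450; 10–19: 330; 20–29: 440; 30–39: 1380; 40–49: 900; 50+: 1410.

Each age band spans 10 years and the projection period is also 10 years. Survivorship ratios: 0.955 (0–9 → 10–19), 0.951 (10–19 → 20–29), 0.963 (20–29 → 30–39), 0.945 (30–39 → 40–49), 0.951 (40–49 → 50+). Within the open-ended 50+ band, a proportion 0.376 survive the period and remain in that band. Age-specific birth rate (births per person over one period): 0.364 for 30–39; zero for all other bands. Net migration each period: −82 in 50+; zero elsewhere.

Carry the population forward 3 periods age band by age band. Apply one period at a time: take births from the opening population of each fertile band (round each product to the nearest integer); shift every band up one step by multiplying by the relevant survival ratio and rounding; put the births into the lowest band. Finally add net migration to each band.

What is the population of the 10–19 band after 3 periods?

— Period 1 —
Births: 1380 × 0.364 = 502
10–19: 450 × 0.955 = 430
20–29: 330 × 0.951 = 314
30–39: 440 × 0.963 = 424
40–49: 1380 × 0.945 = 1304
50+: 900 × 0.951 + 1410 × 0.376 = 856 + 530 = 1386
Net migration: 50+ − 82 → 1304
End of period: [502, 430, 314, 424, 1304, 1304]
— Period 2 —
Births: 424 × 0.364 = 154
10–19: 502 × 0.955 = 479
20–29: 430 × 0.951 = 409
30–39: 314 × 0.963 = 302
40–49: 424 × 0.945 = 401
50+: 1304 × 0.951 + 1304 × 0.376 = 1240 + 490 = 1730
Net migration: 50+ − 82 → 1648
End of period: [154, 479, 409, 302, 401, 1648]
— Period 3 —
Births: 302 × 0.364 = 110
10–19: 154 × 0.955 = 147
20–29: 479 × 0.951 = 456
30–39: 409 × 0.963 = 394
40–49: 302 × 0.945 = 285
50+: 401 × 0.951 + 1648 × 0.376 = 381 + 620 = 1001
Net migration: 50+ − 82 → 919
End of period: [110, 147, 456, 394, 285, 919]

147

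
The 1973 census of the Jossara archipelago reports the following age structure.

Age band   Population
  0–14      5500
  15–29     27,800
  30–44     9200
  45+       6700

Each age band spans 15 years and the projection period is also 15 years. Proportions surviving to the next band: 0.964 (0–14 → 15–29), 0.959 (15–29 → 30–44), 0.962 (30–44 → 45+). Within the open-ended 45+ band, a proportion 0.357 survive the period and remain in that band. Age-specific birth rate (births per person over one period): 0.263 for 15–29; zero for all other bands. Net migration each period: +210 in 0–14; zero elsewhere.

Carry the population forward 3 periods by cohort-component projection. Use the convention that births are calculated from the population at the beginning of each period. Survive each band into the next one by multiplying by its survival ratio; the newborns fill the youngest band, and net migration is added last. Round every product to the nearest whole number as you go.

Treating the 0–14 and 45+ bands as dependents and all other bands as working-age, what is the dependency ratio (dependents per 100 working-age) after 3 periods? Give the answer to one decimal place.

Numbering the bands 1..4 from youngest to oldest:
— Period 1 —
Births: 27800 * 0.263 = 7311
Band 2: 5500 * 0.964 = 5302
Band 3: 27800 * 0.959 = 26660
Band 4: 9200 * 0.962 + 6700 * 0.357 = 8850 + 2392 = 11242
Net migration: Band 1 + 210 → 7521
→ [7521, 5302, 26660, 11242]
— Period 2 —
Births: 5302 * 0.263 = 1394
Band 2: 7521 * 0.964 = 7250
Band 3: 5302 * 0.959 = 5085
Band 4: 26660 * 0.962 + 11242 * 0.357 = 25647 + 4013 = 29660
Net migration: Band 1 + 210 → 1604
→ [1604, 7250, 5085, 29660]
— Period 3 —
Births: 7250 * 0.263 = 1907
Band 2: 1604 * 0.964 = 1546
Band 3: 7250 * 0.959 = 6953
Band 4: 5085 * 0.962 + 29660 * 0.357 = 4892 + 10589 = 15481
Net migration: Band 1 + 210 → 2117
→ [2117, 1546, 6953, 15481]
Dependents (band 0–14 + band 45+) = 2117 + 15481 = 17598; working-age = 8499; ratio = 17598/8499 × 100 = 207.1

207.1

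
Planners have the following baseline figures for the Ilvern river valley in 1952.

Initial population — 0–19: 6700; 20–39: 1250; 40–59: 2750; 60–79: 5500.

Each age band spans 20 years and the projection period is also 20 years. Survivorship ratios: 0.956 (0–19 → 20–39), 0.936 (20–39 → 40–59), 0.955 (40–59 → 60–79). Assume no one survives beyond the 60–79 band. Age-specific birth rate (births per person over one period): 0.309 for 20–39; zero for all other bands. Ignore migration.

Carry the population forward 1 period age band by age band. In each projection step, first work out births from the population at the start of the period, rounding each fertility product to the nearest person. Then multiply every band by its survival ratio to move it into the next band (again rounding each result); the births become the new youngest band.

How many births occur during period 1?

386

Let band 1 be 0–19 through band 4 = 60–79.
[period 1]
Births: 1250 × 0.309 = 386
Band 2: 6700 × 0.956 = 6405
Band 3: 1250 × 0.936 = 1170
Band 4: 2750 × 0.955 = 2626
Giving 386 / 6405 / 1170 / 2626.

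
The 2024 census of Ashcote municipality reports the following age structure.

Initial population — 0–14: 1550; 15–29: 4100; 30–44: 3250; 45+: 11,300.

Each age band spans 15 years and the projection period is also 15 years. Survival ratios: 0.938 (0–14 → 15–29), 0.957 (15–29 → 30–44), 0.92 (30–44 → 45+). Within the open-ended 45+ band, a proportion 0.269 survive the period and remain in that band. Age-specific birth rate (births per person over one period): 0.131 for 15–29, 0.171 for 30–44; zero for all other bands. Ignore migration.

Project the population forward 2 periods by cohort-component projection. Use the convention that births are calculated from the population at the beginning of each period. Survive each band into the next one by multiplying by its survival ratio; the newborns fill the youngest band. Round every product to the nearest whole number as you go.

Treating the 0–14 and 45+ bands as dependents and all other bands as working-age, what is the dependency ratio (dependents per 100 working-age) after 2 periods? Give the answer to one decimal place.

After projecting period 1:
Births: 4100 * 0.131 = 537, 3250 * 0.171 = 556 — total 1093
15–29: 1550 * 0.938 = 1454
30–44: 4100 * 0.957 = 3924
45+: 3250 * 0.92 + 11300 * 0.269 = 2990 + 3040 = 6030
Giving 1093 / 1454 / 3924 / 6030.
After projecting period 2:
Births: 1454 * 0.131 = 190, 3924 * 0.171 = 671 — total 861
15–29: 1093 * 0.938 = 1025
30–44: 1454 * 0.957 = 1391
45+: 3924 * 0.92 + 6030 * 0.269 = 3610 + 1622 = 5232
Giving 861 / 1025 / 1391 / 5232.
Dependents (band 0–14 + band 45+) = 861 + 5232 = 6093; working-age = 2416; ratio = 6093/2416 × 100 = 252.2

252.2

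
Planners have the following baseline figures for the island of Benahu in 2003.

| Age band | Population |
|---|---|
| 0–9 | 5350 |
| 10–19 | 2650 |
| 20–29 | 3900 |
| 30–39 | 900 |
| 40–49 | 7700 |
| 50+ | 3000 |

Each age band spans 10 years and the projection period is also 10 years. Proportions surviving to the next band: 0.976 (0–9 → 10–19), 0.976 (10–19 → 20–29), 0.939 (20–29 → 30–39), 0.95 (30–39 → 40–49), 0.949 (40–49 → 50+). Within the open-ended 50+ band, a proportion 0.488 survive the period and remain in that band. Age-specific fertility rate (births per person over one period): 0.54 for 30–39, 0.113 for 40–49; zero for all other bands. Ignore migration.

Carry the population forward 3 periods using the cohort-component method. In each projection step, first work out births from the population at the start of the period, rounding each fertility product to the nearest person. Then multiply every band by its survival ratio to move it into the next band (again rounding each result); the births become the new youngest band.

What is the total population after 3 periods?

Call the groups 1 to 6, youngest first.
[period 1]
Births: 900 * 0.54 = 486 ; 7700 * 0.113 = 870 ⇒ total 1356
Group 2: 5350 * 0.976 = 5222
Group 3: 2650 * 0.976 = 2586
Group 4: 3900 * 0.939 = 3662
Group 5: 900 * 0.95 = 855
Group 6: 7700 * 0.949 + 3000 * 0.488 = 7307 + 1464 = 8771
End of period: [1356, 5222, 2586, 3662, 855, 8771]
[period 2]
Births: 3662 * 0.54 = 1977 ; 855 * 0.113 = 97 ⇒ total 2074
Group 2: 1356 * 0.976 = 1323
Group 3: 5222 * 0.976 = 5097
Group 4: 2586 * 0.939 = 2428
Group 5: 3662 * 0.95 = 3479
Group 6: 855 * 0.949 + 8771 * 0.488 = 811 + 4280 = 5091
End of period: [2074, 1323, 5097, 2428, 3479, 5091]
[period 3]
Births: 2428 * 0.54 = 1311 ; 3479 * 0.113 = 393 ⇒ total 1704
Group 2: 2074 * 0.976 = 2024
Group 3: 1323 * 0.976 = 1291
Group 4: 5097 * 0.939 = 4786
Group 5: 2428 * 0.95 = 2307
Group 6: 3479 * 0.949 + 5091 * 0.488 = 3302 + 2484 = 5786
End of period: [1704, 2024, 1291, 4786, 2307, 5786]
Total after period 3: 1704 + 2024 + 1291 + 4786 + 2307 + 5786 = 17898

17898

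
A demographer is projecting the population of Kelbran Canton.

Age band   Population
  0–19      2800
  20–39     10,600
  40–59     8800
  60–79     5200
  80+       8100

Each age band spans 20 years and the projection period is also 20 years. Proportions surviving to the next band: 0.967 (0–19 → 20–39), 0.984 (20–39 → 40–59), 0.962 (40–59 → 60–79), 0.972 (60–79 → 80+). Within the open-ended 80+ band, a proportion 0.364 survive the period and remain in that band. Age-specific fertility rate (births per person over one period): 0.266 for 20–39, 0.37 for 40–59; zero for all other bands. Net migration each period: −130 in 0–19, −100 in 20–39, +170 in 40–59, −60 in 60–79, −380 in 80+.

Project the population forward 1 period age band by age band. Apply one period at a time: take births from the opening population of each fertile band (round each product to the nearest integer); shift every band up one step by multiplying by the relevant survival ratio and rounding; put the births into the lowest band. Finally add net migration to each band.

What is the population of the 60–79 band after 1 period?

Numbering the groups 1..5 from youngest to oldest:
After projecting period 1:
Births: 10600 * 0.266 = 2820  |  8800 * 0.37 = 3256 ⇒ total 6076
Group 2: 2800 * 0.967 = 2708
Group 3: 10600 * 0.984 = 10430
Group 4: 8800 * 0.962 = 8466
Group 5: 5200 * 0.972 + 8100 * 0.364 = 5054 + 2948 = 8002
Net migration: Group 1 − 130 → 5946; Group 2 − 100 → 2608; Group 3 + 170 → 10600; Group 4 − 60 → 8406; Group 5 − 380 → 7622
End of period: [5946, 2608, 10600, 8406, 7622]

8406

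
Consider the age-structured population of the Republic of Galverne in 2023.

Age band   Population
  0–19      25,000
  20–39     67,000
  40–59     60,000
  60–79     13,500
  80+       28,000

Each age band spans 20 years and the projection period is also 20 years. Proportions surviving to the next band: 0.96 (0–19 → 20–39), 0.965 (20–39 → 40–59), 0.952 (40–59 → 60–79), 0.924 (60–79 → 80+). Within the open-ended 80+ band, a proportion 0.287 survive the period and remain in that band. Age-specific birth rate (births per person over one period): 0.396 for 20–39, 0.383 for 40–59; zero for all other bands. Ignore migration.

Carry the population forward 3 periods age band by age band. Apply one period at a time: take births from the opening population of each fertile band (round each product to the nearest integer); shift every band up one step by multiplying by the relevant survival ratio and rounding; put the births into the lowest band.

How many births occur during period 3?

Numbering the groups 1..5 from youngest to oldest:
After projecting period 1:
Births: 67000 * 0.396 = 26532 ; 60000 * 0.383 = 22980 → 49512
Group 2: 25000 * 0.96 = 24000
Group 3: 67000 * 0.965 = 64655
Group 4: 60000 * 0.952 = 57120
Group 5: 13500 * 0.924 + 28000 * 0.287 = 12474 + 8036 = 20510
Giving 49512 / 24000 / 64655 / 57120 / 20510.
After projecting period 2:
Births: 24000 * 0.396 = 9504 ; 64655 * 0.383 = 24763 → 34267
Group 2: 49512 * 0.96 = 47532
Group 3: 24000 * 0.965 = 23160
Group 4: 64655 * 0.952 = 61552
Group 5: 57120 * 0.924 + 20510 * 0.287 = 52779 + 5886 = 58665
Giving 34267 / 47532 / 23160 / 61552 / 58665.
After projecting period 3:
Births: 47532 * 0.396 = 18823 ; 23160 * 0.383 = 8870 → 27693
Group 2: 34267 * 0.96 = 32896
Group 3: 47532 * 0.965 = 45868
Group 4: 23160 * 0.952 = 22048
Group 5: 61552 * 0.924 + 58665 * 0.287 = 56874 + 16837 = 73711
Giving 27693 / 32896 / 45868 / 22048 / 73711.

27693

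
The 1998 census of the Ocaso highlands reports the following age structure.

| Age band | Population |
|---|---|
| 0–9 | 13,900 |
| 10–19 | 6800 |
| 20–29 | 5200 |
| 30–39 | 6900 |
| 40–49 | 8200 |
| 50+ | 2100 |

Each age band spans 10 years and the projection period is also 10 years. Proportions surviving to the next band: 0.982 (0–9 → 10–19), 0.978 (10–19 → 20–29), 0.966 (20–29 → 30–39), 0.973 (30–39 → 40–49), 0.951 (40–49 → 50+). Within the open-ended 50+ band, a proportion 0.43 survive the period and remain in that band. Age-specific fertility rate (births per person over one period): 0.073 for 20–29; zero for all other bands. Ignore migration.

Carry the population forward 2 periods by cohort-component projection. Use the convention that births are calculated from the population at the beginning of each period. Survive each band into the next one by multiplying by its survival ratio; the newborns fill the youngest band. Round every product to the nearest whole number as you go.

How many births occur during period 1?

380

After projecting period 1:
Births: 5200 × 0.073 = 380
10–19: 13900 × 0.982 = 13650
20–29: 6800 × 0.978 = 6650
30–39: 5200 × 0.966 = 5023
40–49: 6900 × 0.973 = 6714
50+: 8200 × 0.951 + 2100 × 0.43 = 7798 + 903 = 8701
→ [380, 13650, 6650, 5023, 6714, 8701]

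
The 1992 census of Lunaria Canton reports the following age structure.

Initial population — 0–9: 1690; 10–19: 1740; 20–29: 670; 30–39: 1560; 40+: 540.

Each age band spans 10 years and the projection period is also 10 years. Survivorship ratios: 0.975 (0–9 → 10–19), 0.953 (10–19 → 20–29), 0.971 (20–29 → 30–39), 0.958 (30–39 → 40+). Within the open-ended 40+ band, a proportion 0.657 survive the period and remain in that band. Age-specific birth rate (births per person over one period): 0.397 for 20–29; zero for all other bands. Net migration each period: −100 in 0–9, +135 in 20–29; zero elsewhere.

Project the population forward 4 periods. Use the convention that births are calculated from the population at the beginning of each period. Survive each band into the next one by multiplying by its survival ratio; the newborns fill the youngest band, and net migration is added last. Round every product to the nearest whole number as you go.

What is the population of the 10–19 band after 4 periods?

Period 1.
Births: 670 × 0.397 = 266
10–19: 1690 × 0.975 = 1648
20–29: 1740 × 0.953 = 1658
30–39: 670 × 0.971 = 651
40+: 1560 × 0.958 + 540 × 0.657 = 1494 + 355 = 1849
Net migration: 0–9 − 100 → 166; 20–29 + 135 → 1793
Giving 166 / 1648 / 1793 / 651 / 1849.
Period 2.
Births: 1793 × 0.397 = 712
10–19: 166 × 0.975 = 162
20–29: 1648 × 0.953 = 1571
30–39: 1793 × 0.971 = 1741
40+: 651 × 0.958 + 1849 × 0.657 = 624 + 1215 = 1839
Net migration: 0–9 − 100 → 612; 20–29 + 135 → 1706
Giving 612 / 162 / 1706 / 1741 / 1839.
Period 3.
Births: 1706 × 0.397 = 677
10–19: 612 × 0.975 = 597
20–29: 162 × 0.953 = 154
30–39: 1706 × 0.971 = 1657
40+: 1741 × 0.958 + 1839 × 0.657 = 1668 + 1208 = 2876
Net migration: 0–9 − 100 → 577; 20–29 + 135 → 289
Giving 577 / 597 / 289 / 1657 / 2876.
Period 4.
Births: 289 × 0.397 = 115
10–19: 577 × 0.975 = 563
20–29: 597 × 0.953 = 569
30–39: 289 × 0.971 = 281
40+: 1657 × 0.958 + 2876 × 0.657 = 1587 + 1890 = 3477
Net migration: 0–9 − 100 → 15; 20–29 + 135 → 704
Giving 15 / 563 / 704 / 281 / 3477.

563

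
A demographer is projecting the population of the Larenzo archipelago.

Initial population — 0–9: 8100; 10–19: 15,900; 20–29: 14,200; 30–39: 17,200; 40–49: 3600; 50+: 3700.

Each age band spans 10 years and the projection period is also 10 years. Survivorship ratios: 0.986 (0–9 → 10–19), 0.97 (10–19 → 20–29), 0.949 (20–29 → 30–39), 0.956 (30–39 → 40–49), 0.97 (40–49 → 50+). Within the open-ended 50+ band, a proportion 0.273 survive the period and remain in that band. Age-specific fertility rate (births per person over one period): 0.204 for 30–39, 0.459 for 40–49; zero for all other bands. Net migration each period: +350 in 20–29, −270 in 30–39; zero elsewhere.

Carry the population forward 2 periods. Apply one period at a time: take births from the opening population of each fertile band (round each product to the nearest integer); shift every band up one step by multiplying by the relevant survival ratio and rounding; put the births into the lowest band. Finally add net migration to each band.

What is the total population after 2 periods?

67930

Period 1:
Births: 17200 * 0.204 = 3509, 3600 * 0.459 = 1652 ⇒ total 5161
10–19: 8100 * 0.986 = 7987
20–29: 15900 * 0.97 = 15423
30–39: 14200 * 0.949 = 13476
40–49: 17200 * 0.956 = 16443
50+: 3600 * 0.97 + 3700 * 0.273 = 3492 + 1010 = 4502
Net migration: 20–29 + 350 → 15773; 30–39 − 270 → 13206
Giving 5161 / 7987 / 15773 / 13206 / 16443 / 4502.
Period 2:
Births: 13206 * 0.204 = 2694, 16443 * 0.459 = 7547 ⇒ total 10241
10–19: 5161 * 0.986 = 5089
20–29: 7987 * 0.97 = 7747
30–39: 15773 * 0.949 = 14969
40–49: 13206 * 0.956 = 12625
50+: 16443 * 0.97 + 4502 * 0.273 = 15950 + 1229 = 17179
Net migration: 20–29 + 350 → 8097; 30–39 − 270 → 14699
Giving 10241 / 5089 / 8097 / 14699 / 12625 / 17179.
Total after period 2: 10241 + 5089 + 8097 + 14699 + 12625 + 17179 = 67930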